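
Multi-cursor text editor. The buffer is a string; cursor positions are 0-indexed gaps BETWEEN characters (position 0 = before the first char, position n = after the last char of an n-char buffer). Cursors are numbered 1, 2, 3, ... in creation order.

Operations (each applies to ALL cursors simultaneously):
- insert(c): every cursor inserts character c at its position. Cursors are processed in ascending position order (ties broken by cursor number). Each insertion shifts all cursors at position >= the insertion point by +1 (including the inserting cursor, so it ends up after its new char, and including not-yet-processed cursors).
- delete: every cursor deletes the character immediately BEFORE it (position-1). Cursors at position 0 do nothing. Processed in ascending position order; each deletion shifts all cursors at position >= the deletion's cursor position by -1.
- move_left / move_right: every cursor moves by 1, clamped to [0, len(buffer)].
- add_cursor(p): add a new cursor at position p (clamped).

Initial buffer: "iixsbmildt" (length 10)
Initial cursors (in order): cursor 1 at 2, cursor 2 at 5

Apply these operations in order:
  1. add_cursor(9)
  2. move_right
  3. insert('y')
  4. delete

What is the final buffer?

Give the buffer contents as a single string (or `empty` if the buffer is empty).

Answer: iixsbmildt

Derivation:
After op 1 (add_cursor(9)): buffer="iixsbmildt" (len 10), cursors c1@2 c2@5 c3@9, authorship ..........
After op 2 (move_right): buffer="iixsbmildt" (len 10), cursors c1@3 c2@6 c3@10, authorship ..........
After op 3 (insert('y')): buffer="iixysbmyildty" (len 13), cursors c1@4 c2@8 c3@13, authorship ...1...2....3
After op 4 (delete): buffer="iixsbmildt" (len 10), cursors c1@3 c2@6 c3@10, authorship ..........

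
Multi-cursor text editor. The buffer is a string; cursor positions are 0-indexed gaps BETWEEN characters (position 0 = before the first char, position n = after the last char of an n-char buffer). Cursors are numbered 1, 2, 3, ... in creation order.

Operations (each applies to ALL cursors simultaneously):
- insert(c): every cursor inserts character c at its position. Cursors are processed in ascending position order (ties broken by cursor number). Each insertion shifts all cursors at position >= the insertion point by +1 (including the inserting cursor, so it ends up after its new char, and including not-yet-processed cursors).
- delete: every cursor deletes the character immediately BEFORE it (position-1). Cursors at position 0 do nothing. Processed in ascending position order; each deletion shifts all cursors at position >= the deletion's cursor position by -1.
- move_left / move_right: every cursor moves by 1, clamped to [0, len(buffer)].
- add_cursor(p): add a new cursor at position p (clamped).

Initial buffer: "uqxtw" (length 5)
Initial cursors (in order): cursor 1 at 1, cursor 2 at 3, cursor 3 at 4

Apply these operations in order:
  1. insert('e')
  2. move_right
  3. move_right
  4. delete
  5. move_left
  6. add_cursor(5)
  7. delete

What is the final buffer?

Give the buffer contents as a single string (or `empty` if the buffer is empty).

Answer: u

Derivation:
After op 1 (insert('e')): buffer="ueqxetew" (len 8), cursors c1@2 c2@5 c3@7, authorship .1..2.3.
After op 2 (move_right): buffer="ueqxetew" (len 8), cursors c1@3 c2@6 c3@8, authorship .1..2.3.
After op 3 (move_right): buffer="ueqxetew" (len 8), cursors c1@4 c2@7 c3@8, authorship .1..2.3.
After op 4 (delete): buffer="ueqet" (len 5), cursors c1@3 c2@5 c3@5, authorship .1.2.
After op 5 (move_left): buffer="ueqet" (len 5), cursors c1@2 c2@4 c3@4, authorship .1.2.
After op 6 (add_cursor(5)): buffer="ueqet" (len 5), cursors c1@2 c2@4 c3@4 c4@5, authorship .1.2.
After op 7 (delete): buffer="u" (len 1), cursors c1@1 c2@1 c3@1 c4@1, authorship .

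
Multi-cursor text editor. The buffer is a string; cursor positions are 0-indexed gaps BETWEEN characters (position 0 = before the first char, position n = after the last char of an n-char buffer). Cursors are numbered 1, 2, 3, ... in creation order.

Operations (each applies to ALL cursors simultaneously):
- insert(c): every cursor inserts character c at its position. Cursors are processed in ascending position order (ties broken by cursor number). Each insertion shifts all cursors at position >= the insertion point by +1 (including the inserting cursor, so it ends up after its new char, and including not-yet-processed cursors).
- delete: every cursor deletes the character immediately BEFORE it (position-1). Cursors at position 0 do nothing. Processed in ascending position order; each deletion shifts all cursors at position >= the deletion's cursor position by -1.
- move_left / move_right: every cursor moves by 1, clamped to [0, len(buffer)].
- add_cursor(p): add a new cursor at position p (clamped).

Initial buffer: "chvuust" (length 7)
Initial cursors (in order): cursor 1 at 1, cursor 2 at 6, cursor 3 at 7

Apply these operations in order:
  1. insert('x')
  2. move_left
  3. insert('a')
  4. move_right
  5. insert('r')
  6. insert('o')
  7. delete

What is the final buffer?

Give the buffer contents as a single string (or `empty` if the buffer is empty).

After op 1 (insert('x')): buffer="cxhvuusxtx" (len 10), cursors c1@2 c2@8 c3@10, authorship .1.....2.3
After op 2 (move_left): buffer="cxhvuusxtx" (len 10), cursors c1@1 c2@7 c3@9, authorship .1.....2.3
After op 3 (insert('a')): buffer="caxhvuusaxtax" (len 13), cursors c1@2 c2@9 c3@12, authorship .11.....22.33
After op 4 (move_right): buffer="caxhvuusaxtax" (len 13), cursors c1@3 c2@10 c3@13, authorship .11.....22.33
After op 5 (insert('r')): buffer="caxrhvuusaxrtaxr" (len 16), cursors c1@4 c2@12 c3@16, authorship .111.....222.333
After op 6 (insert('o')): buffer="caxrohvuusaxrotaxro" (len 19), cursors c1@5 c2@14 c3@19, authorship .1111.....2222.3333
After op 7 (delete): buffer="caxrhvuusaxrtaxr" (len 16), cursors c1@4 c2@12 c3@16, authorship .111.....222.333

Answer: caxrhvuusaxrtaxr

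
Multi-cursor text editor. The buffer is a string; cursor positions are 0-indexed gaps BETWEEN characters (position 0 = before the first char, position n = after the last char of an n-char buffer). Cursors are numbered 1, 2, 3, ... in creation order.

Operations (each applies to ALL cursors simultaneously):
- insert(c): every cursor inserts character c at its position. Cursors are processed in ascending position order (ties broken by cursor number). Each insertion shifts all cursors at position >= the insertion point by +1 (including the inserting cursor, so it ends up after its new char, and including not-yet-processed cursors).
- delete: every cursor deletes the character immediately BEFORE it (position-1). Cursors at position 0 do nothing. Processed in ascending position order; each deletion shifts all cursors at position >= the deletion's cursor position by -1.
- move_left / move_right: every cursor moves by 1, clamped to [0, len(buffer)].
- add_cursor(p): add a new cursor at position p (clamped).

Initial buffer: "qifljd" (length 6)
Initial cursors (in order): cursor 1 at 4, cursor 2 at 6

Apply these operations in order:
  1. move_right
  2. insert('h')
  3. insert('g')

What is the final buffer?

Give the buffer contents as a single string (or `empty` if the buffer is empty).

After op 1 (move_right): buffer="qifljd" (len 6), cursors c1@5 c2@6, authorship ......
After op 2 (insert('h')): buffer="qifljhdh" (len 8), cursors c1@6 c2@8, authorship .....1.2
After op 3 (insert('g')): buffer="qifljhgdhg" (len 10), cursors c1@7 c2@10, authorship .....11.22

Answer: qifljhgdhg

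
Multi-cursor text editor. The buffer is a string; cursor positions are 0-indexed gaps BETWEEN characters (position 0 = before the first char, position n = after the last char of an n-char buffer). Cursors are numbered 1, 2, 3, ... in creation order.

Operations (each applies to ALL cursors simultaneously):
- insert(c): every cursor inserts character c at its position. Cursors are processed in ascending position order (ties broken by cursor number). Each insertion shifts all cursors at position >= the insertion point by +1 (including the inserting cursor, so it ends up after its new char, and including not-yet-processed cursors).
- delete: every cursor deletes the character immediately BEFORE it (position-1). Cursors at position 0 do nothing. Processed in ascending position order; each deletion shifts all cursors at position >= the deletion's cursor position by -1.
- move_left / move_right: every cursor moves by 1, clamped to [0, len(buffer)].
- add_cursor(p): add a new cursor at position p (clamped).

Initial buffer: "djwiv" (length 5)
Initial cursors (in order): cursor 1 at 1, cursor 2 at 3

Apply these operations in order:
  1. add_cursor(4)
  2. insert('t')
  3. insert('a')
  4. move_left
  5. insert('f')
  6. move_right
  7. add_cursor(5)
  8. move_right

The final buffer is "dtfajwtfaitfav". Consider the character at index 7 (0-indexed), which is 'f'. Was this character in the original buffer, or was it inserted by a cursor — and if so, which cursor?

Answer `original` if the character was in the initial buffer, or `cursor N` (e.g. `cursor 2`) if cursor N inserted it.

Answer: cursor 2

Derivation:
After op 1 (add_cursor(4)): buffer="djwiv" (len 5), cursors c1@1 c2@3 c3@4, authorship .....
After op 2 (insert('t')): buffer="dtjwtitv" (len 8), cursors c1@2 c2@5 c3@7, authorship .1..2.3.
After op 3 (insert('a')): buffer="dtajwtaitav" (len 11), cursors c1@3 c2@7 c3@10, authorship .11..22.33.
After op 4 (move_left): buffer="dtajwtaitav" (len 11), cursors c1@2 c2@6 c3@9, authorship .11..22.33.
After op 5 (insert('f')): buffer="dtfajwtfaitfav" (len 14), cursors c1@3 c2@8 c3@12, authorship .111..222.333.
After op 6 (move_right): buffer="dtfajwtfaitfav" (len 14), cursors c1@4 c2@9 c3@13, authorship .111..222.333.
After op 7 (add_cursor(5)): buffer="dtfajwtfaitfav" (len 14), cursors c1@4 c4@5 c2@9 c3@13, authorship .111..222.333.
After op 8 (move_right): buffer="dtfajwtfaitfav" (len 14), cursors c1@5 c4@6 c2@10 c3@14, authorship .111..222.333.
Authorship (.=original, N=cursor N): . 1 1 1 . . 2 2 2 . 3 3 3 .
Index 7: author = 2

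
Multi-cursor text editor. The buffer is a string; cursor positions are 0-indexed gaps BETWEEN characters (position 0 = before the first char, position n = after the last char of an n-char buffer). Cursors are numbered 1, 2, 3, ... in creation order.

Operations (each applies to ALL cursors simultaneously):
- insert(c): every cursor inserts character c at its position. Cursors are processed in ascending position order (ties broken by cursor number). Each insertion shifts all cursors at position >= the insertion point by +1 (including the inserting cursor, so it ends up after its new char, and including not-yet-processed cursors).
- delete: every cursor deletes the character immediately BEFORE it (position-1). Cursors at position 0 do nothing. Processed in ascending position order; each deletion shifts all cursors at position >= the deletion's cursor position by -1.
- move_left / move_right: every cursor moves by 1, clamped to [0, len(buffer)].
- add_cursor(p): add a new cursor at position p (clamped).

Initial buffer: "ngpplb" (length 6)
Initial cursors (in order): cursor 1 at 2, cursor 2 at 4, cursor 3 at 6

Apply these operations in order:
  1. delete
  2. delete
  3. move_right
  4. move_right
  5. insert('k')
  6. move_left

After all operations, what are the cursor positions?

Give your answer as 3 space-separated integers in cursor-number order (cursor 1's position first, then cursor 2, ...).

Answer: 2 2 2

Derivation:
After op 1 (delete): buffer="npl" (len 3), cursors c1@1 c2@2 c3@3, authorship ...
After op 2 (delete): buffer="" (len 0), cursors c1@0 c2@0 c3@0, authorship 
After op 3 (move_right): buffer="" (len 0), cursors c1@0 c2@0 c3@0, authorship 
After op 4 (move_right): buffer="" (len 0), cursors c1@0 c2@0 c3@0, authorship 
After op 5 (insert('k')): buffer="kkk" (len 3), cursors c1@3 c2@3 c3@3, authorship 123
After op 6 (move_left): buffer="kkk" (len 3), cursors c1@2 c2@2 c3@2, authorship 123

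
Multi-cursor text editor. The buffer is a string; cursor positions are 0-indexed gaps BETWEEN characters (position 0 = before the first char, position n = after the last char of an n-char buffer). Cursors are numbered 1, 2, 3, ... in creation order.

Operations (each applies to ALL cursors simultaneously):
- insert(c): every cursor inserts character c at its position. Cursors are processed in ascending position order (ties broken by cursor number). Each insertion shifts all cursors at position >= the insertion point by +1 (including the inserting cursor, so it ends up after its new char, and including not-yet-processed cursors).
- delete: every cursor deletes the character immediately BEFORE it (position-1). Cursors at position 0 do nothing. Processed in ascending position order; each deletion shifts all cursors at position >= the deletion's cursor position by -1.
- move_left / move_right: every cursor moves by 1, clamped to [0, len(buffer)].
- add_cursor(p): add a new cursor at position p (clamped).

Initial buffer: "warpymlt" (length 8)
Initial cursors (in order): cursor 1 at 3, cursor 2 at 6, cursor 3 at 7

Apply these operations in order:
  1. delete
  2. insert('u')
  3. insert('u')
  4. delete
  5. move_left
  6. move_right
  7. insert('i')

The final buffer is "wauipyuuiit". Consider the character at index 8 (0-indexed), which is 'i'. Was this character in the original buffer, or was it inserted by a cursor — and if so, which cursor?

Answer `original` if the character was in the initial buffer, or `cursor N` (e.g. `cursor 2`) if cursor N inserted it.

After op 1 (delete): buffer="wapyt" (len 5), cursors c1@2 c2@4 c3@4, authorship .....
After op 2 (insert('u')): buffer="waupyuut" (len 8), cursors c1@3 c2@7 c3@7, authorship ..1..23.
After op 3 (insert('u')): buffer="wauupyuuuut" (len 11), cursors c1@4 c2@10 c3@10, authorship ..11..2323.
After op 4 (delete): buffer="waupyuut" (len 8), cursors c1@3 c2@7 c3@7, authorship ..1..23.
After op 5 (move_left): buffer="waupyuut" (len 8), cursors c1@2 c2@6 c3@6, authorship ..1..23.
After op 6 (move_right): buffer="waupyuut" (len 8), cursors c1@3 c2@7 c3@7, authorship ..1..23.
After op 7 (insert('i')): buffer="wauipyuuiit" (len 11), cursors c1@4 c2@10 c3@10, authorship ..11..2323.
Authorship (.=original, N=cursor N): . . 1 1 . . 2 3 2 3 .
Index 8: author = 2

Answer: cursor 2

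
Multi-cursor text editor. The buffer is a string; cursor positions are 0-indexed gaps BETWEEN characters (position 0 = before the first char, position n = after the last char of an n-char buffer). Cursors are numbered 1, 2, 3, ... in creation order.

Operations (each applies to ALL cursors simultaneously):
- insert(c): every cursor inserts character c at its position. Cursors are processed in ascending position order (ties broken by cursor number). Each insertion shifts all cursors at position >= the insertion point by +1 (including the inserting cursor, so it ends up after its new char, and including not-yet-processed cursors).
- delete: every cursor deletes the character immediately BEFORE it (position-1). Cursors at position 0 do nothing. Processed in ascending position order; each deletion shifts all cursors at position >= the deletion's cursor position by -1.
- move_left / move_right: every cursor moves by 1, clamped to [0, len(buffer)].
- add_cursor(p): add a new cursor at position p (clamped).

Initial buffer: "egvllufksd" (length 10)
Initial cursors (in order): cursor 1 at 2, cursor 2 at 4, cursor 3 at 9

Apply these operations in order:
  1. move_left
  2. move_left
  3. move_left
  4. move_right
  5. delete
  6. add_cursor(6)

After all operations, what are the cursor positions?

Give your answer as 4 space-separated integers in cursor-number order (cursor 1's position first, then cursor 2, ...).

After op 1 (move_left): buffer="egvllufksd" (len 10), cursors c1@1 c2@3 c3@8, authorship ..........
After op 2 (move_left): buffer="egvllufksd" (len 10), cursors c1@0 c2@2 c3@7, authorship ..........
After op 3 (move_left): buffer="egvllufksd" (len 10), cursors c1@0 c2@1 c3@6, authorship ..........
After op 4 (move_right): buffer="egvllufksd" (len 10), cursors c1@1 c2@2 c3@7, authorship ..........
After op 5 (delete): buffer="vlluksd" (len 7), cursors c1@0 c2@0 c3@4, authorship .......
After op 6 (add_cursor(6)): buffer="vlluksd" (len 7), cursors c1@0 c2@0 c3@4 c4@6, authorship .......

Answer: 0 0 4 6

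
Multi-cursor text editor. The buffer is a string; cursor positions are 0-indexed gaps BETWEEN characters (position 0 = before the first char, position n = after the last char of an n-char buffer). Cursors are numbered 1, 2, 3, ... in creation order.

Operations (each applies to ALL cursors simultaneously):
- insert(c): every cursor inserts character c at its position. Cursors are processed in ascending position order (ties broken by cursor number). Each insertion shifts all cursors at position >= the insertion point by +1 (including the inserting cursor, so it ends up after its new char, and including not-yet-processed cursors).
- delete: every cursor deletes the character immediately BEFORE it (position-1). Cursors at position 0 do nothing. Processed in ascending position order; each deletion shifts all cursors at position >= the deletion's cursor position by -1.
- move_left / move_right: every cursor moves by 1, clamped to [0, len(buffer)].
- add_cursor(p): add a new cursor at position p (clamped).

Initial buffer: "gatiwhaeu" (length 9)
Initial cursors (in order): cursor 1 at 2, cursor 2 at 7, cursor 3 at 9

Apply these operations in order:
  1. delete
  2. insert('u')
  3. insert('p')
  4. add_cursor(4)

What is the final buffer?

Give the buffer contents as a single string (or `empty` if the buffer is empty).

After op 1 (delete): buffer="gtiwhe" (len 6), cursors c1@1 c2@5 c3@6, authorship ......
After op 2 (insert('u')): buffer="gutiwhueu" (len 9), cursors c1@2 c2@7 c3@9, authorship .1....2.3
After op 3 (insert('p')): buffer="guptiwhupeup" (len 12), cursors c1@3 c2@9 c3@12, authorship .11....22.33
After op 4 (add_cursor(4)): buffer="guptiwhupeup" (len 12), cursors c1@3 c4@4 c2@9 c3@12, authorship .11....22.33

Answer: guptiwhupeup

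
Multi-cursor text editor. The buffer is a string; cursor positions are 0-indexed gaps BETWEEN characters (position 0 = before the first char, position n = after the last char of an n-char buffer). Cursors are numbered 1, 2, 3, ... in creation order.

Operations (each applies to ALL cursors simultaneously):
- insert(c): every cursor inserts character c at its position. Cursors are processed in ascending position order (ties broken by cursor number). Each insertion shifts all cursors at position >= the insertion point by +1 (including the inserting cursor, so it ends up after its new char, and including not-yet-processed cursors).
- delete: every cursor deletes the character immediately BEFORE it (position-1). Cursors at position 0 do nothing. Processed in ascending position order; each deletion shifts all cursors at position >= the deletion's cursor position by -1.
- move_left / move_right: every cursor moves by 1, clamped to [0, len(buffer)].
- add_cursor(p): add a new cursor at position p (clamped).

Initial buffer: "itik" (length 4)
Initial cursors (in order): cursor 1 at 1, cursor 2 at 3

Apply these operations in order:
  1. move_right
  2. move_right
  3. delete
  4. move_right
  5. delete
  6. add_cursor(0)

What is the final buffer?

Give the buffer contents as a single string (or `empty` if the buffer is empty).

Answer: empty

Derivation:
After op 1 (move_right): buffer="itik" (len 4), cursors c1@2 c2@4, authorship ....
After op 2 (move_right): buffer="itik" (len 4), cursors c1@3 c2@4, authorship ....
After op 3 (delete): buffer="it" (len 2), cursors c1@2 c2@2, authorship ..
After op 4 (move_right): buffer="it" (len 2), cursors c1@2 c2@2, authorship ..
After op 5 (delete): buffer="" (len 0), cursors c1@0 c2@0, authorship 
After op 6 (add_cursor(0)): buffer="" (len 0), cursors c1@0 c2@0 c3@0, authorship 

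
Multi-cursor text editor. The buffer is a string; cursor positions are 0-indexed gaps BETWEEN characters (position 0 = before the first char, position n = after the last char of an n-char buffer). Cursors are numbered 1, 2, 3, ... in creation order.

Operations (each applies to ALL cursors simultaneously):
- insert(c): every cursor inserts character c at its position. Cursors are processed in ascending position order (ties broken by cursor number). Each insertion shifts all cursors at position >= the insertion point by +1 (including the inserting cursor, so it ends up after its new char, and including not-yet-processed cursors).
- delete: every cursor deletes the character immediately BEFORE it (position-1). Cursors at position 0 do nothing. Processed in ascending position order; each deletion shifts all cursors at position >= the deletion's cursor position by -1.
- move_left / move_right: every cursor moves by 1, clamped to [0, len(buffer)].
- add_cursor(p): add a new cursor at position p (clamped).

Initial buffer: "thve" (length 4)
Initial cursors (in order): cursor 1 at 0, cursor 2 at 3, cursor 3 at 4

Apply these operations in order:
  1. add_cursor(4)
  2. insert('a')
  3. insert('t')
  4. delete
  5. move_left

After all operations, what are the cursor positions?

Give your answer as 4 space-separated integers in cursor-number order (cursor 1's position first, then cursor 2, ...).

After op 1 (add_cursor(4)): buffer="thve" (len 4), cursors c1@0 c2@3 c3@4 c4@4, authorship ....
After op 2 (insert('a')): buffer="athvaeaa" (len 8), cursors c1@1 c2@5 c3@8 c4@8, authorship 1...2.34
After op 3 (insert('t')): buffer="atthvateaatt" (len 12), cursors c1@2 c2@7 c3@12 c4@12, authorship 11...22.3434
After op 4 (delete): buffer="athvaeaa" (len 8), cursors c1@1 c2@5 c3@8 c4@8, authorship 1...2.34
After op 5 (move_left): buffer="athvaeaa" (len 8), cursors c1@0 c2@4 c3@7 c4@7, authorship 1...2.34

Answer: 0 4 7 7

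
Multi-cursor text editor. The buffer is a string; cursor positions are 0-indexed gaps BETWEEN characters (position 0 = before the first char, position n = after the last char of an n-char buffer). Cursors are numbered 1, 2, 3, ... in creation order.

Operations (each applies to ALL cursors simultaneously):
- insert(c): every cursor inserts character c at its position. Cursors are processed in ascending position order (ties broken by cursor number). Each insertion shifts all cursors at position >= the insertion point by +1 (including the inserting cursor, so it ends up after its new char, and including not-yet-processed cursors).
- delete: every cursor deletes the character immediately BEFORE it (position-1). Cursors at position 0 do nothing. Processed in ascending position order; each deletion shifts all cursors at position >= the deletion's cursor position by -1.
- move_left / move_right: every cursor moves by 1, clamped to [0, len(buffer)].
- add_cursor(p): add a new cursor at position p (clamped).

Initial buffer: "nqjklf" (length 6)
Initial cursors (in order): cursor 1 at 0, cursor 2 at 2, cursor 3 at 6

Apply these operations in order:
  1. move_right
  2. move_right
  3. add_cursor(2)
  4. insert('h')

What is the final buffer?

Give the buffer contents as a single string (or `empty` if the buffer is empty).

After op 1 (move_right): buffer="nqjklf" (len 6), cursors c1@1 c2@3 c3@6, authorship ......
After op 2 (move_right): buffer="nqjklf" (len 6), cursors c1@2 c2@4 c3@6, authorship ......
After op 3 (add_cursor(2)): buffer="nqjklf" (len 6), cursors c1@2 c4@2 c2@4 c3@6, authorship ......
After op 4 (insert('h')): buffer="nqhhjkhlfh" (len 10), cursors c1@4 c4@4 c2@7 c3@10, authorship ..14..2..3

Answer: nqhhjkhlfh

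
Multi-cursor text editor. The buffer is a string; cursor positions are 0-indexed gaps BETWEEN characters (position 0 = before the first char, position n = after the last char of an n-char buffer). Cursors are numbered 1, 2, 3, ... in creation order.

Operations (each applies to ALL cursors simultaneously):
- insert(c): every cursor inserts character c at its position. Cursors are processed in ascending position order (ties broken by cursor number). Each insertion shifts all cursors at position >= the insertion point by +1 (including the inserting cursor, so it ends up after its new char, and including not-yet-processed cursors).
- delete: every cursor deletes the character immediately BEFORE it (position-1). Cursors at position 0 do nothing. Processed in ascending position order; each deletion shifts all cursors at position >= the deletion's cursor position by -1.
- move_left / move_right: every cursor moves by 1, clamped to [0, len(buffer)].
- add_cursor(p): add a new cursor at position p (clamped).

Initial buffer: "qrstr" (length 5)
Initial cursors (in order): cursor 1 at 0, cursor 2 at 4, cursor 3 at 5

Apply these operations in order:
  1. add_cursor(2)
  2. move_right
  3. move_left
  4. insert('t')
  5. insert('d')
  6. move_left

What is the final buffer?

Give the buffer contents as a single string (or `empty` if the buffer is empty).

After op 1 (add_cursor(2)): buffer="qrstr" (len 5), cursors c1@0 c4@2 c2@4 c3@5, authorship .....
After op 2 (move_right): buffer="qrstr" (len 5), cursors c1@1 c4@3 c2@5 c3@5, authorship .....
After op 3 (move_left): buffer="qrstr" (len 5), cursors c1@0 c4@2 c2@4 c3@4, authorship .....
After op 4 (insert('t')): buffer="tqrtstttr" (len 9), cursors c1@1 c4@4 c2@8 c3@8, authorship 1..4..23.
After op 5 (insert('d')): buffer="tdqrtdstttddr" (len 13), cursors c1@2 c4@6 c2@12 c3@12, authorship 11..44..2323.
After op 6 (move_left): buffer="tdqrtdstttddr" (len 13), cursors c1@1 c4@5 c2@11 c3@11, authorship 11..44..2323.

Answer: tdqrtdstttddr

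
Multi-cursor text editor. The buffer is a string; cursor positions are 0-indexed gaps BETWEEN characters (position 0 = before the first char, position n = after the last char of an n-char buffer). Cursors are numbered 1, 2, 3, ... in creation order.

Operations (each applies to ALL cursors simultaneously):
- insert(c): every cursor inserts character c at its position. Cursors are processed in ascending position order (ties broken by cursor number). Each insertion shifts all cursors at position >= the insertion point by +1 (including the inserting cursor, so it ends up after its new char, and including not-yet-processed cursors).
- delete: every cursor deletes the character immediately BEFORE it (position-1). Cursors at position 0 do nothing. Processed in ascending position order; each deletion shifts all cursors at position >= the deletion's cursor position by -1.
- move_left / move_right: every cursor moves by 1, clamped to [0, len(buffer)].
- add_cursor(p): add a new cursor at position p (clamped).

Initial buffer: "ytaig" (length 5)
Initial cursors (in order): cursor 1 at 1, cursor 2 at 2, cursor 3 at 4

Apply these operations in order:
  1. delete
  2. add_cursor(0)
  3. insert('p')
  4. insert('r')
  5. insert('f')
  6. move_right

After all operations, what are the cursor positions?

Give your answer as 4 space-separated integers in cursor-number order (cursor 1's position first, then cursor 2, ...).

After op 1 (delete): buffer="ag" (len 2), cursors c1@0 c2@0 c3@1, authorship ..
After op 2 (add_cursor(0)): buffer="ag" (len 2), cursors c1@0 c2@0 c4@0 c3@1, authorship ..
After op 3 (insert('p')): buffer="pppapg" (len 6), cursors c1@3 c2@3 c4@3 c3@5, authorship 124.3.
After op 4 (insert('r')): buffer="ppprrraprg" (len 10), cursors c1@6 c2@6 c4@6 c3@9, authorship 124124.33.
After op 5 (insert('f')): buffer="ppprrrfffaprfg" (len 14), cursors c1@9 c2@9 c4@9 c3@13, authorship 124124124.333.
After op 6 (move_right): buffer="ppprrrfffaprfg" (len 14), cursors c1@10 c2@10 c4@10 c3@14, authorship 124124124.333.

Answer: 10 10 14 10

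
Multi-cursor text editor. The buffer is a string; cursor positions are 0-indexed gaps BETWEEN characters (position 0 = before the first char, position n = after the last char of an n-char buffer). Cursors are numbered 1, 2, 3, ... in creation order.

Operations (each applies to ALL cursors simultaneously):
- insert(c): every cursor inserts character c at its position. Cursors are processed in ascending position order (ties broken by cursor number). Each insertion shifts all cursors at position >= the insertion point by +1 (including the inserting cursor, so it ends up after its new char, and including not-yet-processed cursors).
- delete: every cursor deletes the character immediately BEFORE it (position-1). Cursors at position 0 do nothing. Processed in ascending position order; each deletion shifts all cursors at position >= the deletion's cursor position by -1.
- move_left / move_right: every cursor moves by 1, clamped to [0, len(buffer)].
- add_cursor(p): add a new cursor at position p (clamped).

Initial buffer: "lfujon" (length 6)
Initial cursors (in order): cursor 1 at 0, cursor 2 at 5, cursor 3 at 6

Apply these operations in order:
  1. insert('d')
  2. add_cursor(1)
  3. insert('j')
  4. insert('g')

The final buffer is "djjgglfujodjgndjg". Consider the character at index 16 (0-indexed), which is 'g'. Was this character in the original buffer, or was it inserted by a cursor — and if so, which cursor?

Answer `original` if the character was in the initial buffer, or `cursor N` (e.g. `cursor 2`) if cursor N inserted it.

Answer: cursor 3

Derivation:
After op 1 (insert('d')): buffer="dlfujodnd" (len 9), cursors c1@1 c2@7 c3@9, authorship 1.....2.3
After op 2 (add_cursor(1)): buffer="dlfujodnd" (len 9), cursors c1@1 c4@1 c2@7 c3@9, authorship 1.....2.3
After op 3 (insert('j')): buffer="djjlfujodjndj" (len 13), cursors c1@3 c4@3 c2@10 c3@13, authorship 114.....22.33
After op 4 (insert('g')): buffer="djjgglfujodjgndjg" (len 17), cursors c1@5 c4@5 c2@13 c3@17, authorship 11414.....222.333
Authorship (.=original, N=cursor N): 1 1 4 1 4 . . . . . 2 2 2 . 3 3 3
Index 16: author = 3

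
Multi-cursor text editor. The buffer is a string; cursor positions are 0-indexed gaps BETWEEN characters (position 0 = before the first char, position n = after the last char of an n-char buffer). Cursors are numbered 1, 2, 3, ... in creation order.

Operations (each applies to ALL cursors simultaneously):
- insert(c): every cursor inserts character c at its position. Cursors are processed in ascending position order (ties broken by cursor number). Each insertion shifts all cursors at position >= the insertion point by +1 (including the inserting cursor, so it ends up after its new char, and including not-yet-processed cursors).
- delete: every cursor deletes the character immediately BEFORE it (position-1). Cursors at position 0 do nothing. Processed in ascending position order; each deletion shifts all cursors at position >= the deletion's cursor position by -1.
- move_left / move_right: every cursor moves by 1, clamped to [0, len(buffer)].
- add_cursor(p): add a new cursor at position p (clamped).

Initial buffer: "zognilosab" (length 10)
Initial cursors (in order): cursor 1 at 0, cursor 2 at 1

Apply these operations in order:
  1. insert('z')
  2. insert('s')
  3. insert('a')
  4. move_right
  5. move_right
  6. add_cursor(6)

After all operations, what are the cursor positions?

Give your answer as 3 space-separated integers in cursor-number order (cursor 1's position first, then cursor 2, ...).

Answer: 5 9 6

Derivation:
After op 1 (insert('z')): buffer="zzzognilosab" (len 12), cursors c1@1 c2@3, authorship 1.2.........
After op 2 (insert('s')): buffer="zszzsognilosab" (len 14), cursors c1@2 c2@5, authorship 11.22.........
After op 3 (insert('a')): buffer="zsazzsaognilosab" (len 16), cursors c1@3 c2@7, authorship 111.222.........
After op 4 (move_right): buffer="zsazzsaognilosab" (len 16), cursors c1@4 c2@8, authorship 111.222.........
After op 5 (move_right): buffer="zsazzsaognilosab" (len 16), cursors c1@5 c2@9, authorship 111.222.........
After op 6 (add_cursor(6)): buffer="zsazzsaognilosab" (len 16), cursors c1@5 c3@6 c2@9, authorship 111.222.........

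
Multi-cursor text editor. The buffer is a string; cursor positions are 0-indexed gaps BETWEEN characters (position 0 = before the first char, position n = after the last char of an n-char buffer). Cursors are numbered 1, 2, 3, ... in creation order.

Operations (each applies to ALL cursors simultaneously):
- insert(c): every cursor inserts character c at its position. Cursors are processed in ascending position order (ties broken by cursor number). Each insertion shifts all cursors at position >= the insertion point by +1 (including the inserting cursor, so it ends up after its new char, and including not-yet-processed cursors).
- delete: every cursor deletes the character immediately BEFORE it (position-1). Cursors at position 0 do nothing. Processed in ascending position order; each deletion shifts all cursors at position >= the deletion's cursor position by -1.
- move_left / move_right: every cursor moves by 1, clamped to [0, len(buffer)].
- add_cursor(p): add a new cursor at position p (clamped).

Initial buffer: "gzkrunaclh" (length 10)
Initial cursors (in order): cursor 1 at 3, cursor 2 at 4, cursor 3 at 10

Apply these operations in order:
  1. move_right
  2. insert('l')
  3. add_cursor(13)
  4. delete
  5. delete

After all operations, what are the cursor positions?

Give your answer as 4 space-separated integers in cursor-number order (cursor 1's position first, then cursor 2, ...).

After op 1 (move_right): buffer="gzkrunaclh" (len 10), cursors c1@4 c2@5 c3@10, authorship ..........
After op 2 (insert('l')): buffer="gzkrlulnaclhl" (len 13), cursors c1@5 c2@7 c3@13, authorship ....1.2.....3
After op 3 (add_cursor(13)): buffer="gzkrlulnaclhl" (len 13), cursors c1@5 c2@7 c3@13 c4@13, authorship ....1.2.....3
After op 4 (delete): buffer="gzkrunacl" (len 9), cursors c1@4 c2@5 c3@9 c4@9, authorship .........
After op 5 (delete): buffer="gzkna" (len 5), cursors c1@3 c2@3 c3@5 c4@5, authorship .....

Answer: 3 3 5 5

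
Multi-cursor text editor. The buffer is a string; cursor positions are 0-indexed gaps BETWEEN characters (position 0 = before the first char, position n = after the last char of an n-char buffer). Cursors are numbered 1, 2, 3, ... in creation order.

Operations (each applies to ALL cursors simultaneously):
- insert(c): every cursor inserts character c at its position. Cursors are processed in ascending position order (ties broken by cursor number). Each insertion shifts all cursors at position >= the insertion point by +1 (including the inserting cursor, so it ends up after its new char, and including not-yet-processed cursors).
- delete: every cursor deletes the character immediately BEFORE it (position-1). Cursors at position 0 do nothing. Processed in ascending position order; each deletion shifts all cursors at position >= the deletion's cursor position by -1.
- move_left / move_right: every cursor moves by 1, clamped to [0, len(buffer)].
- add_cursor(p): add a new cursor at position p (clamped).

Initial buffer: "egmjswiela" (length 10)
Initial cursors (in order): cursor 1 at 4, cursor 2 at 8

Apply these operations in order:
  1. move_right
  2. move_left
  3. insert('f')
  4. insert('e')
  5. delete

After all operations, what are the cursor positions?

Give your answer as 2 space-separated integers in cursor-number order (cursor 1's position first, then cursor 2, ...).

Answer: 5 10

Derivation:
After op 1 (move_right): buffer="egmjswiela" (len 10), cursors c1@5 c2@9, authorship ..........
After op 2 (move_left): buffer="egmjswiela" (len 10), cursors c1@4 c2@8, authorship ..........
After op 3 (insert('f')): buffer="egmjfswiefla" (len 12), cursors c1@5 c2@10, authorship ....1....2..
After op 4 (insert('e')): buffer="egmjfeswiefela" (len 14), cursors c1@6 c2@12, authorship ....11....22..
After op 5 (delete): buffer="egmjfswiefla" (len 12), cursors c1@5 c2@10, authorship ....1....2..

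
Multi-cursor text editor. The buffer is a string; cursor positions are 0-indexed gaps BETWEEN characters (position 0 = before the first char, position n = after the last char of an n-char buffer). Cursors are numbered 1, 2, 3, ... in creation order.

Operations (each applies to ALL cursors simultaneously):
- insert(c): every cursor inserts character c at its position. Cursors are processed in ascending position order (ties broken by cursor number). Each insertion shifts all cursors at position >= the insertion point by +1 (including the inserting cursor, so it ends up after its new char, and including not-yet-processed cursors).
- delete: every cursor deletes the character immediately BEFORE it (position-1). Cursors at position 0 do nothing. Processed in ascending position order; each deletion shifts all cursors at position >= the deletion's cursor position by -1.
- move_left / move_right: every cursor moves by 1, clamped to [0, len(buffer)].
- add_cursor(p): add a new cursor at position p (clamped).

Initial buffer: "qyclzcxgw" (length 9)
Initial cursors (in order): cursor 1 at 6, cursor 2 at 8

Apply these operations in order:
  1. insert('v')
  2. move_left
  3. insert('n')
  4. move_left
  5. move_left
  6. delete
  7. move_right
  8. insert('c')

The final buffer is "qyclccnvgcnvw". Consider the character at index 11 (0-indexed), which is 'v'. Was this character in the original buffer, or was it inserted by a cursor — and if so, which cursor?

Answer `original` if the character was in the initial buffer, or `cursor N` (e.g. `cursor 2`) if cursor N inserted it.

Answer: cursor 2

Derivation:
After op 1 (insert('v')): buffer="qyclzcvxgvw" (len 11), cursors c1@7 c2@10, authorship ......1..2.
After op 2 (move_left): buffer="qyclzcvxgvw" (len 11), cursors c1@6 c2@9, authorship ......1..2.
After op 3 (insert('n')): buffer="qyclzcnvxgnvw" (len 13), cursors c1@7 c2@11, authorship ......11..22.
After op 4 (move_left): buffer="qyclzcnvxgnvw" (len 13), cursors c1@6 c2@10, authorship ......11..22.
After op 5 (move_left): buffer="qyclzcnvxgnvw" (len 13), cursors c1@5 c2@9, authorship ......11..22.
After op 6 (delete): buffer="qyclcnvgnvw" (len 11), cursors c1@4 c2@7, authorship .....11.22.
After op 7 (move_right): buffer="qyclcnvgnvw" (len 11), cursors c1@5 c2@8, authorship .....11.22.
After op 8 (insert('c')): buffer="qyclccnvgcnvw" (len 13), cursors c1@6 c2@10, authorship .....111.222.
Authorship (.=original, N=cursor N): . . . . . 1 1 1 . 2 2 2 .
Index 11: author = 2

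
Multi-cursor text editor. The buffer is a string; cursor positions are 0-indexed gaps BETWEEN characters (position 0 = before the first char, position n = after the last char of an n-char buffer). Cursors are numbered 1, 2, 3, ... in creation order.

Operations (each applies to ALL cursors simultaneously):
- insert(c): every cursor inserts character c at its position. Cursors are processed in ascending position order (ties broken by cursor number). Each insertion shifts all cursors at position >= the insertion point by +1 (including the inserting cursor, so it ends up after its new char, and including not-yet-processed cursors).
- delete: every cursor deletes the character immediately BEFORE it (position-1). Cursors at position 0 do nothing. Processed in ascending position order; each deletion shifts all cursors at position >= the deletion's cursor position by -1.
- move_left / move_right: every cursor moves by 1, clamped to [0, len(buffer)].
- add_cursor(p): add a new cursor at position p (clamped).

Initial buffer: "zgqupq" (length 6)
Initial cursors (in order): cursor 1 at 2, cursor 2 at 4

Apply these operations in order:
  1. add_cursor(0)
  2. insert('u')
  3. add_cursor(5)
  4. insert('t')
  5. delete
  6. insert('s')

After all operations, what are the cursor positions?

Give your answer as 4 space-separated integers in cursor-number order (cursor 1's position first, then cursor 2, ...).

Answer: 6 11 2 8

Derivation:
After op 1 (add_cursor(0)): buffer="zgqupq" (len 6), cursors c3@0 c1@2 c2@4, authorship ......
After op 2 (insert('u')): buffer="uzguquupq" (len 9), cursors c3@1 c1@4 c2@7, authorship 3..1..2..
After op 3 (add_cursor(5)): buffer="uzguquupq" (len 9), cursors c3@1 c1@4 c4@5 c2@7, authorship 3..1..2..
After op 4 (insert('t')): buffer="utzgutqtuutpq" (len 13), cursors c3@2 c1@6 c4@8 c2@11, authorship 33..11.4.22..
After op 5 (delete): buffer="uzguquupq" (len 9), cursors c3@1 c1@4 c4@5 c2@7, authorship 3..1..2..
After op 6 (insert('s')): buffer="uszgusqsuuspq" (len 13), cursors c3@2 c1@6 c4@8 c2@11, authorship 33..11.4.22..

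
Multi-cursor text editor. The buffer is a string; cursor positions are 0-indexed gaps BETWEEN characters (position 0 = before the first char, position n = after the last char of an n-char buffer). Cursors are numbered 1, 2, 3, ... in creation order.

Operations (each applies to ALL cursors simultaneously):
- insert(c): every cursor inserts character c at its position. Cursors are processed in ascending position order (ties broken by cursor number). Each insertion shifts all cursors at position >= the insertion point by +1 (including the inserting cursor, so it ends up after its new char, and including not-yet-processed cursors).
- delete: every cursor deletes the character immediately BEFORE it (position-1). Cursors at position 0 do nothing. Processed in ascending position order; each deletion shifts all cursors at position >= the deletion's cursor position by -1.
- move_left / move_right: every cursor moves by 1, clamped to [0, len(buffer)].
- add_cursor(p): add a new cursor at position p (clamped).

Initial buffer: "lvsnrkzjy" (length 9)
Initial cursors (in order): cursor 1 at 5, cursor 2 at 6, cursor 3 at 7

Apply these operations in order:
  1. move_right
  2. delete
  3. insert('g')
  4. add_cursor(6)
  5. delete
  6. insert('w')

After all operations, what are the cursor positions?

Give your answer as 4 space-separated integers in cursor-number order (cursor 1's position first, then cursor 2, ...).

After op 1 (move_right): buffer="lvsnrkzjy" (len 9), cursors c1@6 c2@7 c3@8, authorship .........
After op 2 (delete): buffer="lvsnry" (len 6), cursors c1@5 c2@5 c3@5, authorship ......
After op 3 (insert('g')): buffer="lvsnrgggy" (len 9), cursors c1@8 c2@8 c3@8, authorship .....123.
After op 4 (add_cursor(6)): buffer="lvsnrgggy" (len 9), cursors c4@6 c1@8 c2@8 c3@8, authorship .....123.
After op 5 (delete): buffer="lvsny" (len 5), cursors c1@4 c2@4 c3@4 c4@4, authorship .....
After op 6 (insert('w')): buffer="lvsnwwwwy" (len 9), cursors c1@8 c2@8 c3@8 c4@8, authorship ....1234.

Answer: 8 8 8 8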